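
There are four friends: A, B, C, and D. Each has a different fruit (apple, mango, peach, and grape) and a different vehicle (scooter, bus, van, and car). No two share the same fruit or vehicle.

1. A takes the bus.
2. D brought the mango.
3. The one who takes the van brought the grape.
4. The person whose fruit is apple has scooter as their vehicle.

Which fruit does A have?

peach

With clues 1–2, mango is impossible for A's fruit.
With clues 1–3, grape is impossible for A's fruit.
With clues 1–4, apple is impossible for A's fruit.
That leaves peach.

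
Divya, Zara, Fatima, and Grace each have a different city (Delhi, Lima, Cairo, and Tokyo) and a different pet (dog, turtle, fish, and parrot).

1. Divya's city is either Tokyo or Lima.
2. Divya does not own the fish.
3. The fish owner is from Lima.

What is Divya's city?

Tokyo

Clue 1 rules out Cairo and Delhi for Divya's city.
With clues 1–3, Lima is impossible for Divya's city.
That leaves Tokyo.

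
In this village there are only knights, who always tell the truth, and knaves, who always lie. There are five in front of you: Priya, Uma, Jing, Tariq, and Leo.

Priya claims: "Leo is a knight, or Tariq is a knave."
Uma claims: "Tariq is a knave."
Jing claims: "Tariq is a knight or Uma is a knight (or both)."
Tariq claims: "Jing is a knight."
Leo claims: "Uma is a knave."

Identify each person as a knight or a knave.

Priya: knight, Uma: knave, Jing: knight, Tariq: knight, Leo: knight

Consider Priya. Suppose Priya is a knave.
Then no assignment of the remaining roles makes every statement match its speaker's type — contradiction.
So Priya is a knight.
Consider Uma. Suppose Uma is a knight.
Then no assignment of the remaining roles makes every statement match its speaker's type — contradiction.
So Uma is a knave.
With that fixed, Leo's statement is true, so Leo is a knight.
Consider Jing. Suppose Jing is a knave.
Then no assignment of the remaining roles makes every statement match its speaker's type — contradiction.
So Jing is a knight.
With that fixed, Tariq's statement is true, so Tariq is a knight.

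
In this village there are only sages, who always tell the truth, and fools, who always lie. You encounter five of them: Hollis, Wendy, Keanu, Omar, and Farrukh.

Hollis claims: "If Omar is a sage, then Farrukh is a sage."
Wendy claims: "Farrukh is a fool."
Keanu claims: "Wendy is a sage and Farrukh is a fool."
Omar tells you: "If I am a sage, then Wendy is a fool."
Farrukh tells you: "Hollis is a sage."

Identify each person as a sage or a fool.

Hollis: sage, Wendy: fool, Keanu: fool, Omar: sage, Farrukh: sage

Consider Hollis. Suppose Hollis is a fool.
Then no assignment of the remaining roles makes every statement match its speaker's type — contradiction.
So Hollis is a sage.
With that fixed, Farrukh's statement is true, so Farrukh is a sage.
With that fixed, Wendy's statement is false, so Wendy is a fool.
With that fixed, Keanu's statement is false, so Keanu is a fool.
With that fixed, Omar's statement is true, so Omar is a sage.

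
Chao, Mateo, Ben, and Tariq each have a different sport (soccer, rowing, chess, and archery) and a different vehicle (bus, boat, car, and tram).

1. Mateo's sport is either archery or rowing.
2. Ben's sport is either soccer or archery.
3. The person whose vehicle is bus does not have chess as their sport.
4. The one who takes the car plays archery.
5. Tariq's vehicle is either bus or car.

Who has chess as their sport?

Chao

Clue 1 rules out Mateo for the one with sport chess.
With clues 1–2, Ben is impossible for the one with sport chess.
With clues 1–5, Tariq is impossible for the one with sport chess.
That leaves Chao.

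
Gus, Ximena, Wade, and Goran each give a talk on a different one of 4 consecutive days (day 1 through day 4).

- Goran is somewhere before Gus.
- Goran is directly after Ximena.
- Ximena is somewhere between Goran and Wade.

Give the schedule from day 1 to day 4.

Wade, Ximena, Goran, Gus

From clue 1: Gus is in {2,3,4}.
From clues 1–2: Gus is in {3,4}.
From clues 1–3: Wade → day 1, Ximena → day 2, Goran → day 3, Gus → day 4.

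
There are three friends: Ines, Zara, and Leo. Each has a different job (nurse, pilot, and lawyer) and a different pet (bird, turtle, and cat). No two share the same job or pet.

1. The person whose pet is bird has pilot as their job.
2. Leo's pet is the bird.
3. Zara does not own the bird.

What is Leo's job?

With clues 1–2, lawyer and nurse are impossible for Leo's job.
That leaves pilot.

pilot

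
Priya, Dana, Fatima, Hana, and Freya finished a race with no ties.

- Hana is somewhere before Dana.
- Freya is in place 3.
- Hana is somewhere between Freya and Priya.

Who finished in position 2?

With clues 1–2, Freya is ruled out for place 2.
With clues 1–3, Dana, Fatima, and Priya are ruled out for place 2.
So place 2 is Hana.

Hana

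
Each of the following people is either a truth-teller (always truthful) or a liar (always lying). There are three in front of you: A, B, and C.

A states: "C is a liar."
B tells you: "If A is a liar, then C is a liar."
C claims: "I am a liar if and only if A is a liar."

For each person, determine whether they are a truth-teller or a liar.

Consider A. Suppose A is a liar.
Then whichever role C has, C's statement has the wrong truth value — contradiction.
So A is a truth-teller.
With that fixed, B's statement is true, so B is a truth-teller.
Consider C. Suppose C is a truth-teller.
Then A's statement comes out false, contradicting A being a truth-teller.
So C is a liar.

A: truth-teller, B: truth-teller, C: liar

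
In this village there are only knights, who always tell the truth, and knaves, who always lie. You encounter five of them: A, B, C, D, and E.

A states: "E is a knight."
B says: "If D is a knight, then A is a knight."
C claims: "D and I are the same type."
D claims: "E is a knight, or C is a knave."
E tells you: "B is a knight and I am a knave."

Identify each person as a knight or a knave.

A: knave, B: knave, C: knave, D: knight, E: knave

Consider A. Suppose A is a knight.
Then no assignment of the remaining roles makes every statement match its speaker's type — contradiction.
So A is a knave.
Consider B. Suppose B is a knight.
Then whichever role E has, E's statement has the wrong truth value — contradiction.
So B is a knave.
With that fixed, E's statement is false, so E is a knave.
Consider C. Suppose C is a knight.
Then no assignment of the remaining roles makes every statement match its speaker's type — contradiction.
So C is a knave.
With that fixed, D's statement is true, so D is a knight.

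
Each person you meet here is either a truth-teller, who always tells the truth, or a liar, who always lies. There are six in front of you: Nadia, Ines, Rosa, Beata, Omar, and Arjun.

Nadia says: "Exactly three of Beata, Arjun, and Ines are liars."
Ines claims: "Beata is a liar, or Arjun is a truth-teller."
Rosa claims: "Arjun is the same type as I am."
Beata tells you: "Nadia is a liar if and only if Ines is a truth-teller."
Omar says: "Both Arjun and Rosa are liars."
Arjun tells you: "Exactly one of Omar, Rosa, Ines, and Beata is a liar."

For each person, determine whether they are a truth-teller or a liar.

Consider Nadia. Suppose Nadia is a truth-teller.
Then no assignment of the remaining roles makes every statement match its speaker's type — contradiction.
So Nadia is a liar.
Consider Ines. Suppose Ines is a liar.
Then no assignment of the remaining roles makes every statement match its speaker's type — contradiction.
So Ines is a truth-teller.
With that fixed, Beata's statement is true, so Beata is a truth-teller.
Consider Rosa. Suppose Rosa is a liar.
Then no assignment of the remaining roles makes every statement match its speaker's type — contradiction.
So Rosa is a truth-teller.
With that fixed, Omar's statement is false, so Omar is a liar.
With that fixed, Arjun's statement is true, so Arjun is a truth-teller.

Nadia: liar, Ines: truth-teller, Rosa: truth-teller, Beata: truth-teller, Omar: liar, Arjun: truth-teller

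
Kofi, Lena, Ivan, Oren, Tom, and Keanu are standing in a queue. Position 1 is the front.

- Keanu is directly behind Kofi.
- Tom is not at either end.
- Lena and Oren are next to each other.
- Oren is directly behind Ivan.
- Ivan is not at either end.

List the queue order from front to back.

Kofi, Keanu, Tom, Ivan, Oren, Lena

From clue 1: Kofi is in {1,2,3,4,5}.
From clues 1–2: Tom is in {2,3,4,5}.
From clues 1–3: Ivan is in {1,3,4,6}.
From clues 1–4: Kofi is in {1,5}.
From clues 1–5: Kofi → position 1, Keanu → position 2, Tom → position 3, Ivan → position 4, Oren → position 5, Lena → position 6.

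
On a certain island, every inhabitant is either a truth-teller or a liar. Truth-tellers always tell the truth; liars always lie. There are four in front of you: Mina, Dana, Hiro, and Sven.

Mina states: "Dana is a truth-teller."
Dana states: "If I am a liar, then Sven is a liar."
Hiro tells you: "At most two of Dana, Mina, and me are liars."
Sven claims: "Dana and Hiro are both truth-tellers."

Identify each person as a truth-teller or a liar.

Mina: truth-teller, Dana: truth-teller, Hiro: truth-teller, Sven: truth-teller

Consider Mina. Suppose Mina is a liar.
Then no assignment of the remaining roles makes every statement match its speaker's type — contradiction.
So Mina is a truth-teller.
With that fixed, Hiro's statement is true, so Hiro is a truth-teller.
Consider Dana. Suppose Dana is a liar.
Then Mina's statement comes out false, contradicting Mina being a truth-teller.
So Dana is a truth-teller.
With that fixed, Sven's statement is true, so Sven is a truth-teller.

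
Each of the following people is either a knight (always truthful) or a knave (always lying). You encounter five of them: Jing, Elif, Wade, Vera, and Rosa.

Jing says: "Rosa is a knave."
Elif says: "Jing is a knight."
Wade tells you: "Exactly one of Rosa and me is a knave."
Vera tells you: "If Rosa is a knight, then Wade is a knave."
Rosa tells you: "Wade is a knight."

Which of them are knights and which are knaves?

Jing: knight, Elif: knight, Wade: knave, Vera: knight, Rosa: knave

Consider Jing. Suppose Jing is a knave.
Then no assignment of the remaining roles makes every statement match its speaker's type — contradiction.
So Jing is a knight.
With that fixed, Elif's statement is true, so Elif is a knight.
Consider Wade. Suppose Wade is a knight.
Then no assignment of the remaining roles makes every statement match its speaker's type — contradiction.
So Wade is a knave.
With that fixed, Vera's statement is true, so Vera is a knight.
With that fixed, Rosa's statement is false, so Rosa is a knave.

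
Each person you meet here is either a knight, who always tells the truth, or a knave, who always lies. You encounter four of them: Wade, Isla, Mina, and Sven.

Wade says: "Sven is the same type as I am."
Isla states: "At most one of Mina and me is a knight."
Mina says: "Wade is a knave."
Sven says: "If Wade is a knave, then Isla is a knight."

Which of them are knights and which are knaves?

Consider Wade. Suppose Wade is a knave.
Then no assignment of the remaining roles makes every statement match its speaker's type — contradiction.
So Wade is a knight.
With that fixed, Mina's statement is false, so Mina is a knave.
With that fixed, Sven's statement is true, so Sven is a knight.
With that fixed, Isla's statement is true, so Isla is a knight.

Wade: knight, Isla: knight, Mina: knave, Sven: knight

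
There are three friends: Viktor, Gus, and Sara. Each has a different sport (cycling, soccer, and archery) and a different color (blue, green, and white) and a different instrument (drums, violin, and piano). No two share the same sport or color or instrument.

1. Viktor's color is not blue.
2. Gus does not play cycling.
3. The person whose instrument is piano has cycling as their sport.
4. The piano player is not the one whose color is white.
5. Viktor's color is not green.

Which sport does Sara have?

With clues 1–5, archery and soccer are impossible for Sara's sport.
That leaves cycling.

cycling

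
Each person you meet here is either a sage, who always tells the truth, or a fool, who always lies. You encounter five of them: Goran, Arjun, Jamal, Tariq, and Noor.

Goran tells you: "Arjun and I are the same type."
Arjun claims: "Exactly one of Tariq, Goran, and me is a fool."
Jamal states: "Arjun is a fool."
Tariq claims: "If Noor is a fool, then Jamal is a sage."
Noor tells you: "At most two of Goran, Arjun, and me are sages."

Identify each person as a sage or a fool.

Consider Goran. Suppose Goran is a sage.
Then no assignment of the remaining roles makes every statement match its speaker's type — contradiction.
So Goran is a fool.
With that fixed, Noor's statement is true, so Noor is a sage.
With that fixed, Tariq's statement is true, so Tariq is a sage.
Consider Arjun. Suppose Arjun is a fool.
Then Goran's statement comes out true, contradicting Goran being a fool.
So Arjun is a sage.
With that fixed, Jamal's statement is false, so Jamal is a fool.

Goran: fool, Arjun: sage, Jamal: fool, Tariq: sage, Noor: sage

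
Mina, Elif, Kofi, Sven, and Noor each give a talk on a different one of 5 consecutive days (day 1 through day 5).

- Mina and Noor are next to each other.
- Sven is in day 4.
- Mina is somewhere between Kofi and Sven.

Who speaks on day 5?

Elif

With clues 1–2, Mina, Noor, and Sven are ruled out for day 5.
With clues 1–3, Kofi is ruled out for day 5.
So day 5 is Elif.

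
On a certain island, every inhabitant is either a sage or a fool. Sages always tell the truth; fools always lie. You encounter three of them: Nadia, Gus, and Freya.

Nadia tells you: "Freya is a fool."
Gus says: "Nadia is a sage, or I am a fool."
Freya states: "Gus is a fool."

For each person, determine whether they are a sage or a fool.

Consider Nadia. Suppose Nadia is a fool.
Then whichever role Gus has, Gus's statement has the wrong truth value — contradiction.
So Nadia is a sage.
With that fixed, Gus's statement is true, so Gus is a sage.
With that fixed, Freya's statement is false, so Freya is a fool.

Nadia: sage, Gus: sage, Freya: fool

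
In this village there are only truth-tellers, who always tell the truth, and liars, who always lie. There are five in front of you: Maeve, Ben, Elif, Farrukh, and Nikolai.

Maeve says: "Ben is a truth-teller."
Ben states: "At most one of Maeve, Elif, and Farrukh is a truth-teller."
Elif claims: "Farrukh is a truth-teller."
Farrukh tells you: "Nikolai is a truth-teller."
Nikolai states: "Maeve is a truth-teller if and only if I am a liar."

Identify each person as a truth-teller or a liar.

Consider Maeve. Suppose Maeve is a truth-teller.
Then whichever role Nikolai has, Nikolai's statement has the wrong truth value — contradiction.
So Maeve is a liar.
Consider Ben. Suppose Ben is a truth-teller.
Then Maeve's statement comes out true, contradicting Maeve being a liar.
So Ben is a liar.
Consider Elif. Suppose Elif is a liar.
Then Ben's statement comes out true, contradicting Ben being a liar.
So Elif is a truth-teller.
Consider Farrukh. Suppose Farrukh is a liar.
Then Ben's statement comes out true, contradicting Ben being a liar.
So Farrukh is a truth-teller.
Consider Nikolai. Suppose Nikolai is a liar.
Then Farrukh's statement comes out false, contradicting Farrukh being a truth-teller.
So Nikolai is a truth-teller.

Maeve: liar, Ben: liar, Elif: truth-teller, Farrukh: truth-teller, Nikolai: truth-teller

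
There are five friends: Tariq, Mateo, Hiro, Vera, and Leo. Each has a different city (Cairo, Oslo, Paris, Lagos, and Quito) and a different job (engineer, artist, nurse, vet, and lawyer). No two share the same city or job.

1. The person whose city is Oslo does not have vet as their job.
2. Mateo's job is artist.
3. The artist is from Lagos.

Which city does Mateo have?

With clues 1–3, Cairo, Oslo, Paris, and Quito are impossible for Mateo's city.
That leaves Lagos.

Lagos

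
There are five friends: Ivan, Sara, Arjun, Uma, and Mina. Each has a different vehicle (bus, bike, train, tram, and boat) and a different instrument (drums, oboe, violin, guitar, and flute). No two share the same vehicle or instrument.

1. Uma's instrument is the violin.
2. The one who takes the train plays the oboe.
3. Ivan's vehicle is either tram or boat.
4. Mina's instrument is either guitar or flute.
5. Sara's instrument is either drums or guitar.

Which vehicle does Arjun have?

With clues 1–5, bike, boat, bus, and tram are impossible for Arjun's vehicle.
That leaves train.

train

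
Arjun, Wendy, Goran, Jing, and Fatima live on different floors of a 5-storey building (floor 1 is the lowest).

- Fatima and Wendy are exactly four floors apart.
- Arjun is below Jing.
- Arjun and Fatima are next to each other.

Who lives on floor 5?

With clue 1, Arjun, Goran, and Jing are ruled out for floor 5.
With clues 1–3, Fatima is ruled out for floor 5.
So floor 5 is Wendy.

Wendy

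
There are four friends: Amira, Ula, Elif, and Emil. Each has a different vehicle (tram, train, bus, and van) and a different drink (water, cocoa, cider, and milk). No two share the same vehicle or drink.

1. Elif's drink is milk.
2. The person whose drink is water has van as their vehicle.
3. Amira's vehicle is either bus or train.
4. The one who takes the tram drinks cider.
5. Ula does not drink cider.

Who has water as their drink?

Ula

Clue 1 rules out Elif for the one with drink water.
With clues 1–3, Amira is impossible for the one with drink water.
With clues 1–5, Emil is impossible for the one with drink water.
That leaves Ula.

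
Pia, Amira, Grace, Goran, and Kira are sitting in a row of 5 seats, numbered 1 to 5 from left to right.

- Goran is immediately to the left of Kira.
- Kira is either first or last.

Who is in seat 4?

With clues 1–2, Amira, Grace, Kira, and Pia are ruled out for seat 4.
So seat 4 is Goran.

Goran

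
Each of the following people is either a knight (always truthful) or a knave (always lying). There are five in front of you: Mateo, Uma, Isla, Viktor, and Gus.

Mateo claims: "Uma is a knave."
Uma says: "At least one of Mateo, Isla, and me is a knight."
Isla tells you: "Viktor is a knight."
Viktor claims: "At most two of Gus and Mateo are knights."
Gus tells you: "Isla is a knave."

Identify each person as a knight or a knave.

Regardless of anyone's role, Viktor's statement is true, so Viktor is a knight.
With that fixed, Isla's statement is true, so Isla is a knight.
With that fixed, Gus's statement is false, so Gus is a knave.
With that fixed, Uma's statement is true, so Uma is a knight.
With that fixed, Mateo's statement is false, so Mateo is a knave.

Mateo: knave, Uma: knight, Isla: knight, Viktor: knight, Gus: knave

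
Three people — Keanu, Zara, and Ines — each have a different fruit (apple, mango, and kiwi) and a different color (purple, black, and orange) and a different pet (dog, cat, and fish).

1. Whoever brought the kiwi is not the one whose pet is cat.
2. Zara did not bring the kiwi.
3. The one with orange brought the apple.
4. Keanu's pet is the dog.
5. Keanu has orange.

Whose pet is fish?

Ines

With clues 1–4, Keanu is impossible for the one with pet fish.
With clues 1–5, Zara is impossible for the one with pet fish.
That leaves Ines.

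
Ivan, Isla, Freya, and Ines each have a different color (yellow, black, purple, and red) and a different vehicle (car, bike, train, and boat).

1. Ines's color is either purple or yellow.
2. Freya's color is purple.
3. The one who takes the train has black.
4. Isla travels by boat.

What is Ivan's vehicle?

With clues 1–4, bike, boat, and car are impossible for Ivan's vehicle.
That leaves train.

train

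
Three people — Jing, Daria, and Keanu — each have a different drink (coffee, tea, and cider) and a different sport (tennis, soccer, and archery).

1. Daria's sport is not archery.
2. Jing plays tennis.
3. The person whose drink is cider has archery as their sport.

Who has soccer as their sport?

With clues 1–2, Jing and Keanu are impossible for the one with sport soccer.
That leaves Daria.

Daria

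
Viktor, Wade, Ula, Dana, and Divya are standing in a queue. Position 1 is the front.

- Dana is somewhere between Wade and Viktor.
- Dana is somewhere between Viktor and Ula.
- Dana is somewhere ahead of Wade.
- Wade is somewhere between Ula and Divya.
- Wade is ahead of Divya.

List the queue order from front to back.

Viktor, Dana, Ula, Wade, Divya

From clue 1: Dana is in {2,3,4}.
From clues 1–3: Viktor is in {1,2}.
From clues 1–4: Wade → position 4.
From clues 1–5: Viktor → position 1, Dana → position 2, Ula → position 3, Divya → position 5.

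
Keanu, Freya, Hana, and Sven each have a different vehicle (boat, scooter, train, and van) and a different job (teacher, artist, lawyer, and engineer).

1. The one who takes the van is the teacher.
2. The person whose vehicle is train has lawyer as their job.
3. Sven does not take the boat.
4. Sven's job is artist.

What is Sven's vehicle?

scooter

With clues 1–3, boat is impossible for Sven's vehicle.
With clues 1–4, train and van are impossible for Sven's vehicle.
That leaves scooter.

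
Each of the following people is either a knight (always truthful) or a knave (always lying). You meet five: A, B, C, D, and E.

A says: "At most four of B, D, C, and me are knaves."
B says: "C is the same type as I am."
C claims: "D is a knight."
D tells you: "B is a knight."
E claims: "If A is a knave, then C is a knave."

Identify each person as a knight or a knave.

Regardless of anyone's role, A's statement is true, so A is a knight.
With that fixed, E's statement is true, so E is a knight.
Consider B. Suppose B is a knave.
Then no assignment of the remaining roles makes every statement match its speaker's type — contradiction.
So B is a knight.
With that fixed, D's statement is true, so D is a knight.
With that fixed, C's statement is true, so C is a knight.

A: knight, B: knight, C: knight, D: knight, E: knight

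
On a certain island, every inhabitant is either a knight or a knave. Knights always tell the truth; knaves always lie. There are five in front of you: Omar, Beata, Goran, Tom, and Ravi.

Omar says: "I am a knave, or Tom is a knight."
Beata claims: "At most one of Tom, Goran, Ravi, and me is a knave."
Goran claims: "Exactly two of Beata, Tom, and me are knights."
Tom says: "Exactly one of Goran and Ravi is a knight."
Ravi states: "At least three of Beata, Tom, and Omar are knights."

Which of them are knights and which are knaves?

Consider Omar. Suppose Omar is a knave.
Then Omar's own statement would have to be false, but it can't be — contradiction.
So Omar is a knight.
Consider Beata. Suppose Beata is a knight.
Then no assignment of the remaining roles makes every statement match its speaker's type — contradiction.
So Beata is a knave.
With that fixed, Ravi's statement is false, so Ravi is a knave.
Consider Goran. Suppose Goran is a knave.
Then no assignment of the remaining roles makes every statement match its speaker's type — contradiction.
So Goran is a knight.
With that fixed, Tom's statement is true, so Tom is a knight.

Omar: knight, Beata: knave, Goran: knight, Tom: knight, Ravi: knave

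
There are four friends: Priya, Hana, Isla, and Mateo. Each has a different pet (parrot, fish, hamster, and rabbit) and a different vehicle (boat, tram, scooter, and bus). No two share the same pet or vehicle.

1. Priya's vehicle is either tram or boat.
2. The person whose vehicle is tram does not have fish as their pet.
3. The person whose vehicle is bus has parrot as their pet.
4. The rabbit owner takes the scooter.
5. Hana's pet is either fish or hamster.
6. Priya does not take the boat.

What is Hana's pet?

With clues 1–5, parrot and rabbit are impossible for Hana's pet.
With clues 1–6, hamster is impossible for Hana's pet.
That leaves fish.

fish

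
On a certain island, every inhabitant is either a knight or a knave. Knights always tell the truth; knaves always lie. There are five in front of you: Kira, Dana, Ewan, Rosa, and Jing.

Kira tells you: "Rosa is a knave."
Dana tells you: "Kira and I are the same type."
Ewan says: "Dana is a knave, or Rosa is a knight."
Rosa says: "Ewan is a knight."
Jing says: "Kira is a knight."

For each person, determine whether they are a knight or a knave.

Consider Kira. Suppose Kira is a knave.
Then whichever role Dana has, Dana's statement has the wrong truth value — contradiction.
So Kira is a knight.
With that fixed, Jing's statement is true, so Jing is a knight.
Consider Dana. Suppose Dana is a knave.
Then no assignment of the remaining roles makes every statement match its speaker's type — contradiction.
So Dana is a knight.
Consider Ewan. Suppose Ewan is a knight.
Then no assignment of the remaining roles makes every statement match its speaker's type — contradiction.
So Ewan is a knave.
With that fixed, Rosa's statement is false, so Rosa is a knave.

Kira: knight, Dana: knight, Ewan: knave, Rosa: knave, Jing: knight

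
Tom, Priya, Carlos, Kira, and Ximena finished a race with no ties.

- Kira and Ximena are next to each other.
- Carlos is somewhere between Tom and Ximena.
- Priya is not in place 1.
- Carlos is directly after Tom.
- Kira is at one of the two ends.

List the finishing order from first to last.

Tom, Carlos, Priya, Ximena, Kira

From clues 1–2: Carlos is in {2,3,4}.
From clues 1–3: Tom is in {1,4,5}.
From clues 1–4: Tom → place 1, Carlos → place 2.
From clues 1–5: Priya → place 3, Ximena → place 4, Kira → place 5.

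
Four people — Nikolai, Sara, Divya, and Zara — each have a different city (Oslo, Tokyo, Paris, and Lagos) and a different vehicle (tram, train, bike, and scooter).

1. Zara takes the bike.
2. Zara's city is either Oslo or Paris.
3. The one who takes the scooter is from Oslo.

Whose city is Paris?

With clues 1–3, Divya, Nikolai, and Sara are impossible for the one with city Paris.
That leaves Zara.

Zara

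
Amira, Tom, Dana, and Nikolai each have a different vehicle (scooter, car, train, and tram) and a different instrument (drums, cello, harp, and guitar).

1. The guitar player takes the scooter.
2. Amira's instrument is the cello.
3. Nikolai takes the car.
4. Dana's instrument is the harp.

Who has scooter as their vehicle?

Tom

With clues 1–2, Amira is impossible for the one with vehicle scooter.
With clues 1–3, Nikolai is impossible for the one with vehicle scooter.
With clues 1–4, Dana is impossible for the one with vehicle scooter.
That leaves Tom.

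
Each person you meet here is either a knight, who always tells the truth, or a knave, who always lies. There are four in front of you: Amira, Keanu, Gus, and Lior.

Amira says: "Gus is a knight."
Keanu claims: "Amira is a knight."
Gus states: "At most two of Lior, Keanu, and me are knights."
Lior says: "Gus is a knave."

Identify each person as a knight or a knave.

Consider Amira. Suppose Amira is a knave.
Then no assignment of the remaining roles makes every statement match its speaker's type — contradiction.
So Amira is a knight.
With that fixed, Keanu's statement is true, so Keanu is a knight.
Consider Gus. Suppose Gus is a knave.
Then Amira's statement comes out false, contradicting Amira being a knight.
So Gus is a knight.
With that fixed, Lior's statement is false, so Lior is a knave.

Amira: knight, Keanu: knight, Gus: knight, Lior: knave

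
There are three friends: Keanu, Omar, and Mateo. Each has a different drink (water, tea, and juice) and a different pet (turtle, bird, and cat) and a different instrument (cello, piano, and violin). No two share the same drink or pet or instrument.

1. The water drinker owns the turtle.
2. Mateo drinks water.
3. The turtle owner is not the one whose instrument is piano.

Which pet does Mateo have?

turtle

With clues 1–2, bird and cat are impossible for Mateo's pet.
That leaves turtle.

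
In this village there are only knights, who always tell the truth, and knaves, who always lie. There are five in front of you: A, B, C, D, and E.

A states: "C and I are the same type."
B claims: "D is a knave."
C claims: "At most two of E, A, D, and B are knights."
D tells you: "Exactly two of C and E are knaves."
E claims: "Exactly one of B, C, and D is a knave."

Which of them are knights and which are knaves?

Consider A. Suppose A is a knight.
Then no assignment of the remaining roles makes every statement match its speaker's type — contradiction.
So A is a knave.
Consider B. Suppose B is a knave.
Then no assignment of the remaining roles makes every statement match its speaker's type — contradiction.
So B is a knight.
Consider C. Suppose C is a knave.
Then A's statement comes out true, contradicting A being a knave.
So C is a knight.
With that fixed, D's statement is false, so D is a knave.
With that fixed, E's statement is true, so E is a knight.

A: knave, B: knight, C: knight, D: knave, E: knight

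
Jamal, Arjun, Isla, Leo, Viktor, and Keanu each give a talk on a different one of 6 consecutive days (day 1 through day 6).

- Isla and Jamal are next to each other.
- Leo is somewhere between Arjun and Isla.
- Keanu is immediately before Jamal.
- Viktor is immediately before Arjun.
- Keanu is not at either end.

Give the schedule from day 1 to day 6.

Viktor, Arjun, Leo, Keanu, Jamal, Isla

From clues 1–2: Leo is in {2,3,4,5}.
From clues 1–3: Jamal is in {2,3,4,5}.
From clues 1–4: Jamal is in {2,5}.
From clues 1–5: Viktor → day 1, Arjun → day 2, Leo → day 3, Keanu → day 4, Jamal → day 5, Isla → day 6.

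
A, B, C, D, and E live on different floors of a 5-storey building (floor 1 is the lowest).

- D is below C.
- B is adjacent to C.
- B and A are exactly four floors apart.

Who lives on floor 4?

C

With clues 1–2, D is ruled out for floor 4.
With clues 1–3, A, B, and E are ruled out for floor 4.
So floor 4 is C.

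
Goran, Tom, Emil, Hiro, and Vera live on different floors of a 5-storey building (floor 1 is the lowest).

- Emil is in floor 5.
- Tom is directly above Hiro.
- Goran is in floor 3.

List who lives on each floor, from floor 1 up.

Hiro, Tom, Goran, Vera, Emil

From clue 1: Emil → floor 5.
From clues 1–2: Tom is in {2,3,4}.
From clues 1–3: Hiro → floor 1, Tom → floor 2, Goran → floor 3, Vera → floor 4.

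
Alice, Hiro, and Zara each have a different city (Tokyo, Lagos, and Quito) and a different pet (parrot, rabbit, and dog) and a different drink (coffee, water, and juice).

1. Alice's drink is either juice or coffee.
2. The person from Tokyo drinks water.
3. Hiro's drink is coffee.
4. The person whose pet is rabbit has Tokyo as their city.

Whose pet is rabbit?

With clues 1–4, Alice and Hiro are impossible for the one with pet rabbit.
That leaves Zara.

Zara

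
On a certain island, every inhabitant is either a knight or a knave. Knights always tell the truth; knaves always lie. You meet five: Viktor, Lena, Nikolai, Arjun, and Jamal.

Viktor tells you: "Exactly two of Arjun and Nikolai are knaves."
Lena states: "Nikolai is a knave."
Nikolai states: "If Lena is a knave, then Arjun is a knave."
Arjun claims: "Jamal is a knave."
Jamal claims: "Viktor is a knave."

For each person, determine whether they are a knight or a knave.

Viktor: knave, Lena: knave, Nikolai: knight, Arjun: knave, Jamal: knight

Consider Viktor. Suppose Viktor is a knight.
Then no assignment of the remaining roles makes every statement match its speaker's type — contradiction.
So Viktor is a knave.
With that fixed, Jamal's statement is true, so Jamal is a knight.
With that fixed, Arjun's statement is false, so Arjun is a knave.
With that fixed, Nikolai's statement is true, so Nikolai is a knight.
With that fixed, Lena's statement is false, so Lena is a knave.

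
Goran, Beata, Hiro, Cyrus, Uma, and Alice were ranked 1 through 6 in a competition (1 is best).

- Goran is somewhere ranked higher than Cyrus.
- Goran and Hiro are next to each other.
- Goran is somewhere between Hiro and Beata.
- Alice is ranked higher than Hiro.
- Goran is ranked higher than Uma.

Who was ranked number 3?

With clues 1–4, Cyrus is ruled out for rank 3.
With clues 1–5, Alice, Beata, Hiro, and Uma are ruled out for rank 3.
So rank 3 is Goran.

Goran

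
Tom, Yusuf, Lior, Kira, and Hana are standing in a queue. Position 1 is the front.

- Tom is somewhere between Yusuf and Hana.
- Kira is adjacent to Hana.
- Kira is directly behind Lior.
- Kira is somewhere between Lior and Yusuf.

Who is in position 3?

Hana

With clues 1–2, Yusuf is ruled out for position 3.
With clues 1–3, Kira and Tom are ruled out for position 3.
With clues 1–4, Lior is ruled out for position 3.
So position 3 is Hana.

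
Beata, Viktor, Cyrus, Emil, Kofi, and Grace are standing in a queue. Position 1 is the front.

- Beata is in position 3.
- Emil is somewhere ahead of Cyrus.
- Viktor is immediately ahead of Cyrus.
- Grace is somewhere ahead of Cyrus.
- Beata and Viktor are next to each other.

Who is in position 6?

Kofi

With clue 1, Beata is ruled out for position 6.
With clues 1–2, Emil is ruled out for position 6.
With clues 1–3, Viktor is ruled out for position 6.
With clues 1–4, Grace is ruled out for position 6.
With clues 1–5, Cyrus is ruled out for position 6.
So position 6 is Kofi.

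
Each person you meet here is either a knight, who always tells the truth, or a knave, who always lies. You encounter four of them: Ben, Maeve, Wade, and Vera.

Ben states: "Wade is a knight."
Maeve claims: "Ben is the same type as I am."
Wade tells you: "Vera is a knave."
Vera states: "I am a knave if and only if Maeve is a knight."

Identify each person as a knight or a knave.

Ben: knight, Maeve: knave, Wade: knight, Vera: knave

Consider Ben. Suppose Ben is a knave.
Then whichever role Maeve has, Maeve's statement has the wrong truth value — contradiction.
So Ben is a knight.
Consider Maeve. Suppose Maeve is a knight.
Then whichever role Vera has, Vera's statement has the wrong truth value — contradiction.
So Maeve is a knave.
Consider Wade. Suppose Wade is a knave.
Then Ben's statement comes out false, contradicting Ben being a knight.
So Wade is a knight.
Consider Vera. Suppose Vera is a knight.
Then Wade's statement comes out false, contradicting Wade being a knight.
So Vera is a knave.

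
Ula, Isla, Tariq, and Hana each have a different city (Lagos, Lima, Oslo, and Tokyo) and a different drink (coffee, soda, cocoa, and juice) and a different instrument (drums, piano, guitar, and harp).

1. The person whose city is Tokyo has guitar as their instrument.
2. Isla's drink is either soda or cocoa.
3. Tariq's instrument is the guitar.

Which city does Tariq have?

Tokyo

With clues 1–3, Lagos, Lima, and Oslo are impossible for Tariq's city.
That leaves Tokyo.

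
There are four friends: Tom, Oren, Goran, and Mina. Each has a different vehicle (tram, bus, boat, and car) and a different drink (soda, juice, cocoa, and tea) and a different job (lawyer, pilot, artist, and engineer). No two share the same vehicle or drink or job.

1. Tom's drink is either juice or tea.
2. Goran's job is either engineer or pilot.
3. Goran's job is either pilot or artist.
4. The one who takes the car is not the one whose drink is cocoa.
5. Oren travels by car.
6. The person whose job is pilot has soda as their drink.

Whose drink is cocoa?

Mina

Clue 1 rules out Tom for the one with drink cocoa.
With clues 1–5, Oren is impossible for the one with drink cocoa.
With clues 1–6, Goran is impossible for the one with drink cocoa.
That leaves Mina.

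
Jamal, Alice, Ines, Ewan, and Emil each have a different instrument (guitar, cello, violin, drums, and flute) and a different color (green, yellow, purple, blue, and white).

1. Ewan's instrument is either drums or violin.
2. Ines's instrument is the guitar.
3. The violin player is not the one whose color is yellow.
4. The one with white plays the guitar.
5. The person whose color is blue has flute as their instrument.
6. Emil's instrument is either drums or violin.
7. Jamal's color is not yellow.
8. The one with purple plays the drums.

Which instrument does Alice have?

cello

With clues 1–2, guitar is impossible for Alice's instrument.
With clues 1–6, drums and violin are impossible for Alice's instrument.
With clues 1–8, flute is impossible for Alice's instrument.
That leaves cello.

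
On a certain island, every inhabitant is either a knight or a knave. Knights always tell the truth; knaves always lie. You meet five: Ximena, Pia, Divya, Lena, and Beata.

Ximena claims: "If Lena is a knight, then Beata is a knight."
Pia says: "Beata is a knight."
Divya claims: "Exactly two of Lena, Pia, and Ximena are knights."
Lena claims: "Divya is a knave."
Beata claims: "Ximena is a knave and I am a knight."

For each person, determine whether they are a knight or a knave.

Ximena: knave, Pia: knave, Divya: knave, Lena: knight, Beata: knave

Consider Ximena. Suppose Ximena is a knight.
Then no assignment of the remaining roles makes every statement match its speaker's type — contradiction.
So Ximena is a knave.
Consider Pia. Suppose Pia is a knight.
Then no assignment of the remaining roles makes every statement match its speaker's type — contradiction.
So Pia is a knave.
With that fixed, Divya's statement is false, so Divya is a knave.
With that fixed, Lena's statement is true, so Lena is a knight.
Consider Beata. Suppose Beata is a knight.
Then Ximena's statement comes out true, contradicting Ximena being a knave.
So Beata is a knave.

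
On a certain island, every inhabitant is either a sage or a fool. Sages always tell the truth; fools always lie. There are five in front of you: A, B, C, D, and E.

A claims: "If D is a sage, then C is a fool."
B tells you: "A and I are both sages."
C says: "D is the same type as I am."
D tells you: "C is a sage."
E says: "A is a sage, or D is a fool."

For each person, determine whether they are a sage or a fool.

A: fool, B: fool, C: sage, D: sage, E: fool

Consider A. Suppose A is a sage.
Then no assignment of the remaining roles makes every statement match its speaker's type — contradiction.
So A is a fool.
With that fixed, B's statement is false, so B is a fool.
Consider C. Suppose C is a fool.
Then A's statement comes out true, contradicting A being a fool.
So C is a sage.
With that fixed, D's statement is true, so D is a sage.
With that fixed, E's statement is false, so E is a fool.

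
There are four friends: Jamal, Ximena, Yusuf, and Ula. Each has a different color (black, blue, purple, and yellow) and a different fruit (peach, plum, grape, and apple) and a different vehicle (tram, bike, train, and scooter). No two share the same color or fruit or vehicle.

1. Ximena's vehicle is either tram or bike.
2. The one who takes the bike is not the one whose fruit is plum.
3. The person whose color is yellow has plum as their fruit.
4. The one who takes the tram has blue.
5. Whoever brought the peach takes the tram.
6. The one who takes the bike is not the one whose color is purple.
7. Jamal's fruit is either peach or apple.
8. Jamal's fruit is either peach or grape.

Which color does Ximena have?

black

With clues 1–4, yellow is impossible for Ximena's color.
With clues 1–6, purple is impossible for Ximena's color.
With clues 1–8, blue is impossible for Ximena's color.
That leaves black.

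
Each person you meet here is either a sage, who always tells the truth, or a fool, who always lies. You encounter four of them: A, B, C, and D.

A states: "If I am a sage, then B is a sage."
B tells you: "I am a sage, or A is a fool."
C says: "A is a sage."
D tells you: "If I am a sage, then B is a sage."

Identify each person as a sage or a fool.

Consider A. Suppose A is a fool.
Then A's own statement would have to be false, but it can't be — contradiction.
So A is a sage.
With that fixed, C's statement is true, so C is a sage.
Consider B. Suppose B is a fool.
Then A's statement comes out false, contradicting A being a sage.
So B is a sage.
With that fixed, D's statement is true, so D is a sage.

A: sage, B: sage, C: sage, D: sage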